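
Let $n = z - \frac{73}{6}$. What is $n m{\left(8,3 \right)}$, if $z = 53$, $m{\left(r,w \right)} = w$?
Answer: $\frac{245}{2} \approx 122.5$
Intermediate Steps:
$n = \frac{245}{6}$ ($n = 53 - \frac{73}{6} = \frac{245}{6} \approx 40.833$)
$n m{\left(8,3 \right)} = \frac{245}{6} \cdot 3 = \frac{245}{2}$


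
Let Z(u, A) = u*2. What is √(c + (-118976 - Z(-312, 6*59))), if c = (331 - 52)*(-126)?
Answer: I*√153506 ≈ 391.8*I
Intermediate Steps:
Z(u, A) = 2*u
c = -35154 (c = 279*(-126) = -35154)
√(c + (-118976 - Z(-312, 6*59))) = √(-35154 + (-118976 - 2*(-312))) = √(-35154 + (-118976 - 1*(-624))) = √(-35154 + (-118976 + 624)) = √(-35154 - 118352) = √(-153506) = I*√153506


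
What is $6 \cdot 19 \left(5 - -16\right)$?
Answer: $2394$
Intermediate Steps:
$6 \cdot 19 \left(5 - -16\right) = 114 \left(5 + 16\right) = 114 \cdot 21 = 2394$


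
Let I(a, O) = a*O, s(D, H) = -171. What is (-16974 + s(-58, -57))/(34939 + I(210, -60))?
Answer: -17145/22339 ≈ -0.76749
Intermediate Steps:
I(a, O) = O*a
(-16974 + s(-58, -57))/(34939 + I(210, -60)) = (-16974 - 171)/(34939 - 60*210) = -17145/(34939 - 12600) = -17145/22339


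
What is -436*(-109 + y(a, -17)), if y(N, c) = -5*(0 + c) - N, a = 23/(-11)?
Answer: 105076/11 ≈ 9552.4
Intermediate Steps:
a = -23/11 (a = 23*(-1/11) = -23/11 ≈ -2.0909)
y(N, c) = -N - 5*c (y(N, c) = -5*c - N = -N - 5*c)
-436*(-109 + y(a, -17)) = -436*(-109 + (-1*(-23/11) - 5*(-17))) = -436*(-109 + (23/11 + 85)) = -436*(-109 + 958/11) = -436*(-241/11) = 105076/11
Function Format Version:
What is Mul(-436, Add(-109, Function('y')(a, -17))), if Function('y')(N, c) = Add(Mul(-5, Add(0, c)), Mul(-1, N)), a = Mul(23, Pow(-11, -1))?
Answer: Rational(105076, 11) ≈ 9552.4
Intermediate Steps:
a = Rational(-23, 11) (a = Mul(23, Rational(-1, 11)) = Rational(-23, 11) ≈ -2.0909)
Function('y')(N, c) = Add(Mul(-1, N), Mul(-5, c)) (Function('y')(N, c) = Add(Mul(-5, c), Mul(-1, N)) = Add(Mul(-1, N), Mul(-5, c)))
Mul(-436, Add(-109, Function('y')(a, -17))) = Mul(-436, Add(-109, Add(Mul(-1, Rational(-23, 11)), Mul(-5, -17)))) = Mul(-436, Add(-109, Add(Rational(23, 11), 85))) = Mul(-436, Add(-109, Rational(958, 11))) = Mul(-436, Rational(-241, 11)) = Rational(105076, 11)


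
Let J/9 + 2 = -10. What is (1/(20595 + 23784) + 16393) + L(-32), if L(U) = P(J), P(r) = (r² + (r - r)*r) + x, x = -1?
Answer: 1245097225/44379 ≈ 28056.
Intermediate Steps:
J = -108 (J = -18 + 9*(-10) = -18 - 90 = -108)
P(r) = -1 + r² (P(r) = (r² + (r - r)*r) - 1 = (r² + 0*r) - 1 = (r² + 0) - 1 = r² - 1 = -1 + r²)
L(U) = 11663 (L(U) = -1 + (-108)² = -1 + 11664 = 11663)
(1/(20595 + 23784) + 16393) + L(-32) = (1/(20595 + 23784) + 16393) + 11663 = (1/44379 + 16393) + 11663 = 727504948/44379 + 11663 = 1245097225/44379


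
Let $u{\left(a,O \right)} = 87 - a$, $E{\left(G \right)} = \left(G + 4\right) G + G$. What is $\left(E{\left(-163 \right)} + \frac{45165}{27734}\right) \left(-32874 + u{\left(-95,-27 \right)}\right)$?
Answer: $- \frac{11676055699946}{13867} \approx -8.42 \cdot 10^{8}$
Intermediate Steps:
$E{\left(G \right)} = G + G \left(4 + G\right)$ ($E{\left(G \right)} = \left(4 + G\right) G + G = G \left(4 + G\right) + G = G + G \left(4 + G\right)$)
$\left(E{\left(-163 \right)} + \frac{45165}{27734}\right) \left(-32874 + u{\left(-95,-27 \right)}\right) = \left(- 163 \left(5 - 163\right) + \frac{45165}{27734}\right) \left(-32874 + \left(87 - -95\right)\right) = \left(\left(-163\right) \left(-158\right) + 45165 \cdot \frac{1}{27734}\right) \left(-32874 + \left(87 + 95\right)\right) = \left(25754 + \frac{45165}{27734}\right) \left(-32874 + 182\right) = \frac{714306601}{27734} \left(-32692\right) = - \frac{11676055699946}{13867}$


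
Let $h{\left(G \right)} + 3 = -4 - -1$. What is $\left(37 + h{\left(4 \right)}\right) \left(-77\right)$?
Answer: $-2387$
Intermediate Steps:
$h{\left(G \right)} = -6$ ($h{\left(G \right)} = -3 - 3 = -6$)
$\left(37 + h{\left(4 \right)}\right) \left(-77\right) = \left(37 - 6\right) \left(-77\right) = 31 \left(-77\right) = -2387$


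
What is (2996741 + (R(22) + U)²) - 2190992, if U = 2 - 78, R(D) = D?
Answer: 808665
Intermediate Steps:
U = -76
(2996741 + (R(22) + U)²) - 2190992 = (2996741 + (22 - 76)²) - 2190992 = (2996741 + (-54)²) - 2190992 = (2996741 + 2916) - 2190992 = 2999657 - 2190992 = 808665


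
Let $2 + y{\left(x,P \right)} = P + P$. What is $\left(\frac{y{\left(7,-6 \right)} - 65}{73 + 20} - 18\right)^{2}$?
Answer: $\frac{3073009}{8649} \approx 355.3$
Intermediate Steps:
$y{\left(x,P \right)} = -2 + 2 P$ ($y{\left(x,P \right)} = -2 + \left(P + P\right) = -2 + 2 P$)
$\left(\frac{y{\left(7,-6 \right)} - 65}{73 + 20} - 18\right)^{2} = \left(\frac{\left(-2 + 2 \left(-6\right)\right) - 65}{73 + 20} - 18\right)^{2} = \left(\frac{\left(-2 - 12\right) - 65}{93} - 18\right)^{2} = \left(\left(-14 - 65\right) \frac{1}{93} - 18\right)^{2} = \left(\left(-79\right) \frac{1}{93} - 18\right)^{2} = \left(- \frac{79}{93} - 18\right)^{2} = \left(- \frac{1753}{93}\right)^{2} = \frac{3073009}{8649}$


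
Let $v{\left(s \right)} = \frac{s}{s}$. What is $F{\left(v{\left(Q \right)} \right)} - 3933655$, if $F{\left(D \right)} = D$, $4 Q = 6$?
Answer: $-3933654$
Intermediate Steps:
$Q = \frac{3}{2}$ ($Q = \frac{1}{4} \cdot 6 = \frac{3}{2} \approx 1.5$)
$v{\left(s \right)} = 1$
$F{\left(v{\left(Q \right)} \right)} - 3933655 = 1 - 3933655 = -3933654$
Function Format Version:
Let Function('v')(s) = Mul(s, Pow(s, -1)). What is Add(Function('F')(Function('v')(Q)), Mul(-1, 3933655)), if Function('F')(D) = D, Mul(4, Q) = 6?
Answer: -3933654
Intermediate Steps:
Q = Rational(3, 2) (Q = Mul(Rational(1, 4), 6) = Rational(3, 2) ≈ 1.5000)
Function('v')(s) = 1
Add(Function('F')(Function('v')(Q)), Mul(-1, 3933655)) = Add(1, Mul(-1, 3933655)) = Add(1, -3933655) = -3933654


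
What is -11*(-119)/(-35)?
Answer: -187/5 ≈ -37.400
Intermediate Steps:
-11*(-119)/(-35) = 1309*(-1/35) = -187/5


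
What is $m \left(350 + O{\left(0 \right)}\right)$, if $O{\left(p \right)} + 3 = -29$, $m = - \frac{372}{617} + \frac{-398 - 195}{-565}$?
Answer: $\frac{49512918}{348605} \approx 142.03$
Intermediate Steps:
$m = \frac{155701}{348605}$ ($m = \left(-372\right) \frac{1}{617} - - \frac{593}{565} = - \frac{372}{617} + \frac{593}{565} = \frac{155701}{348605} \approx 0.44664$)
$O{\left(p \right)} = -32$ ($O{\left(p \right)} = -3 - 29 = -32$)
$m \left(350 + O{\left(0 \right)}\right) = \frac{155701 \left(350 - 32\right)}{348605} = \frac{155701}{348605} \cdot 318 = \frac{49512918}{348605}$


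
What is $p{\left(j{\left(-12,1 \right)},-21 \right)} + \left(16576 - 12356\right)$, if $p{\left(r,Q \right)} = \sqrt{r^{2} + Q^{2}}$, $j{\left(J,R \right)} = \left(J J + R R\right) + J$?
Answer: $4220 + 7 \sqrt{370} \approx 4354.6$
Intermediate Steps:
$j{\left(J,R \right)} = J + J^{2} + R^{2}$ ($j{\left(J,R \right)} = \left(J^{2} + R^{2}\right) + J = J + J^{2} + R^{2}$)
$p{\left(r,Q \right)} = \sqrt{Q^{2} + r^{2}}$
$p{\left(j{\left(-12,1 \right)},-21 \right)} + \left(16576 - 12356\right) = \sqrt{\left(-21\right)^{2} + \left(-12 + \left(-12\right)^{2} + 1^{2}\right)^{2}} + \left(16576 - 12356\right) = \sqrt{441 + \left(-12 + 144 + 1\right)^{2}} + 4220 = \sqrt{441 + 133^{2}} + 4220 = \sqrt{441 + 17689} + 4220 = \sqrt{18130} + 4220 = 7 \sqrt{370} + 4220 = 4220 + 7 \sqrt{370}$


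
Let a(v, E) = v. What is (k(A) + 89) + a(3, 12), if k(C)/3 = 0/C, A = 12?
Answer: 92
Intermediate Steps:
k(C) = 0 (k(C) = 3*(0/C) = 3*0 = 0)
(k(A) + 89) + a(3, 12) = (0 + 89) + 3 = 89 + 3 = 92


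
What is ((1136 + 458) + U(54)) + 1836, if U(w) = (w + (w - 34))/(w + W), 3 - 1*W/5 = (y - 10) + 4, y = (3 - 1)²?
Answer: 271044/79 ≈ 3430.9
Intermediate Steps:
y = 4 (y = 2² = 4)
W = 25 (W = 15 - 5*((4 - 10) + 4) = 15 - 5*(-6 + 4) = 15 - 5*(-2) = 15 + 10 = 25)
U(w) = (-34 + 2*w)/(25 + w) (U(w) = (w + (w - 34))/(w + 25) = (w + (-34 + w))/(25 + w) = (-34 + 2*w)/(25 + w))
((1136 + 458) + U(54)) + 1836 = ((1136 + 458) + 2*(-17 + 54)/(25 + 54)) + 1836 = (1594 + 2*37/79) + 1836 = (1594 + 2*(1/79)*37) + 1836 = (1594 + 74/79) + 1836 = 126000/79 + 1836 = 271044/79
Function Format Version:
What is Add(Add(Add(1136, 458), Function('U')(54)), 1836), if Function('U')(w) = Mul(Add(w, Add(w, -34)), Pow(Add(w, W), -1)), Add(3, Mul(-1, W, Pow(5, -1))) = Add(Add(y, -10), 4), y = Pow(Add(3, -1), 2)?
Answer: Rational(271044, 79) ≈ 3430.9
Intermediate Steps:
y = 4 (y = Pow(2, 2) = 4)
W = 25 (W = Add(15, Mul(-5, Add(Add(4, -10), 4))) = Add(15, Mul(-5, Add(-6, 4))) = Add(15, Mul(-5, -2)) = Add(15, 10) = 25)
Function('U')(w) = Mul(Pow(Add(25, w), -1), Add(-34, Mul(2, w))) (Function('U')(w) = Mul(Add(w, Add(w, -34)), Pow(Add(w, 25), -1)) = Mul(Add(w, Add(-34, w)), Pow(Add(25, w), -1)) = Mul(Add(-34, Mul(2, w)), Pow(Add(25, w), -1)) = Mul(Pow(Add(25, w), -1), Add(-34, Mul(2, w))))
Add(Add(Add(1136, 458), Function('U')(54)), 1836) = Add(Add(Add(1136, 458), Mul(2, Pow(Add(25, 54), -1), Add(-17, 54))), 1836) = Add(Add(1594, Mul(2, Pow(79, -1), 37)), 1836) = Add(Add(1594, Mul(2, Rational(1, 79), 37)), 1836) = Add(Add(1594, Rational(74, 79)), 1836) = Add(Rational(126000, 79), 1836) = Rational(271044, 79)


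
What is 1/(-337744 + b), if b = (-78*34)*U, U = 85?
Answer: -1/563164 ≈ -1.7757e-6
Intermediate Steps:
b = -225420 (b = -78*34*85 = -2652*85 = -225420)
1/(-337744 + b) = 1/(-337744 - 225420) = 1/(-563164) = -1/563164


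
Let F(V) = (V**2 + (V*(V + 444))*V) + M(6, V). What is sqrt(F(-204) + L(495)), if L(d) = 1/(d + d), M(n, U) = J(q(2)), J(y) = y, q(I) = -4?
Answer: sqrt(1092207322910)/330 ≈ 3166.9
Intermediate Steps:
M(n, U) = -4
L(d) = 1/(2*d)
F(V) = -4 + V**2 + V**2*(444 + V) (F(V) = (V**2 + (V*(V + 444))*V) - 4 = (V**2 + (V*(444 + V))*V) - 4 = (V**2 + V**2*(444 + V)) - 4 = -4 + V**2 + V**2*(444 + V))
sqrt(F(-204) + L(495)) = sqrt((-4 + (-204)**3 + 445*(-204)**2) + (1/2)/495) = sqrt((-4 - 8489664 + 445*41616) + (1/2)*(1/495)) = sqrt((-4 - 8489664 + 18519120) + 1/990) = sqrt(10029452 + 1/990) = sqrt(9929157481/990) = sqrt(1092207322910)/330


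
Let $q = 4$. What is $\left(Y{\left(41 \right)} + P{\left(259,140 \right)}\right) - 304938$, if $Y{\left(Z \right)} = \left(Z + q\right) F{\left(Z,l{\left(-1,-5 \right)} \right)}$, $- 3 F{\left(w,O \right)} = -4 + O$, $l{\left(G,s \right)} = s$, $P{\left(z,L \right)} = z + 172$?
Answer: $-304372$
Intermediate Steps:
$P{\left(z,L \right)} = 172 + z$
$F{\left(w,O \right)} = \frac{4}{3} - \frac{O}{3}$ ($F{\left(w,O \right)} = - \frac{-4 + O}{3} = \frac{4}{3} - \frac{O}{3}$)
$Y{\left(Z \right)} = 12 + 3 Z$ ($Y{\left(Z \right)} = \left(Z + 4\right) \left(\frac{4}{3} - - \frac{5}{3}\right) = \left(4 + Z\right) \left(\frac{4}{3} + \frac{5}{3}\right) = \left(4 + Z\right) 3 = 12 + 3 Z$)
$\left(Y{\left(41 \right)} + P{\left(259,140 \right)}\right) - 304938 = \left(\left(12 + 3 \cdot 41\right) + \left(172 + 259\right)\right) - 304938 = \left(\left(12 + 123\right) + 431\right) - 304938 = \left(135 + 431\right) - 304938 = 566 - 304938 = -304372$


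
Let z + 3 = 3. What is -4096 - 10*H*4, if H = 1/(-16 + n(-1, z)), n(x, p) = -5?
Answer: -85976/21 ≈ -4094.1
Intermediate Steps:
z = 0 (z = -3 + 3 = 0)
H = -1/21 (H = 1/(-16 - 5) = 1/(-21) = -1/21 ≈ -0.047619)
-4096 - 10*H*4 = -4096 - 10*(-1/21)*4 = -4096 - (-10)*4/21 = -4096 - 1*(-40/21) = -4096 + 40/21 = -85976/21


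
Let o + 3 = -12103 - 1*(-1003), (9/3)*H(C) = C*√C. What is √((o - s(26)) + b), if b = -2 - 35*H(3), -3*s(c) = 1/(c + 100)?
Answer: √(-176302938 - 555660*√3)/126 ≈ 105.67*I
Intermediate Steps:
H(C) = C^(3/2)/3 (H(C) = (C*√C)/3 = C^(3/2)/3)
s(c) = -1/(3*(100 + c)) (s(c) = -1/(3*(c + 100)) = -1/(3*(100 + c)))
b = -2 - 35*√3 (b = -2 - 35*3^(3/2)/3 = -2 - 35*3*√3/3 = -2 - 35*√3 ≈ -62.622)
o = -11103 (o = -3 + (-12103 - 1*(-1003)) = -3 + (-12103 + 1003) = -3 - 11100 = -11103)
√((o - s(26)) + b) = √((-11103 - (-1)/(300 + 3*26)) + (-2 - 35*√3)) = √((-11103 - (-1)/(300 + 78)) + (-2 - 35*√3)) = √((-11103 - (-1)/378) + (-2 - 35*√3)) = √((-11103 - 1*(-1/378)) + (-2 - 35*√3)) = √((-11103 + 1/378) + (-2 - 35*√3)) = √(-4196933/378 + (-2 - 35*√3)) = √(-4197689/378 - 35*√3)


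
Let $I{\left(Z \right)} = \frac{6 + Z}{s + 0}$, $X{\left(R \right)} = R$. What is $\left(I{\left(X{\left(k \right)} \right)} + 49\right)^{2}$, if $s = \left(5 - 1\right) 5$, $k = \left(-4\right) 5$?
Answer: $\frac{233289}{100} \approx 2332.9$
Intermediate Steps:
$k = -20$
$s = 20$ ($s = 4 \cdot 5 = 20$)
$I{\left(Z \right)} = \frac{3}{10} + \frac{Z}{20}$ ($I{\left(Z \right)} = \frac{6 + Z}{20 + 0} = \frac{6 + Z}{20} = \left(6 + Z\right) \frac{1}{20} = \frac{3}{10} + \frac{Z}{20}$)
$\left(I{\left(X{\left(k \right)} \right)} + 49\right)^{2} = \left(\left(\frac{3}{10} + \frac{1}{20} \left(-20\right)\right) + 49\right)^{2} = \left(\left(\frac{3}{10} - 1\right) + 49\right)^{2} = \left(- \frac{7}{10} + 49\right)^{2} = \left(\frac{483}{10}\right)^{2} = \frac{233289}{100}$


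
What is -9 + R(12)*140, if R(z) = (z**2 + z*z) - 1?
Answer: 40171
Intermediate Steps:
R(z) = -1 + 2*z**2 (R(z) = (z**2 + z**2) - 1 = 2*z**2 - 1 = -1 + 2*z**2)
-9 + R(12)*140 = -9 + (-1 + 2*12**2)*140 = -9 + (-1 + 2*144)*140 = -9 + (-1 + 288)*140 = -9 + 287*140 = -9 + 40180 = 40171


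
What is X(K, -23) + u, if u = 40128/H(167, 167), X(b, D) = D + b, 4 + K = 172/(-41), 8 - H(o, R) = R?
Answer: -616203/2173 ≈ -283.57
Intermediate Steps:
H(o, R) = 8 - R
K = -336/41 (K = -4 + 172/(-41) = -4 + 172*(-1/41) = -4 - 172/41 = -336/41 ≈ -8.1951)
u = -13376/53 (u = 40128/(8 - 1*167) = 40128/(8 - 167) = 40128/(-159) = 40128*(-1/159) = -13376/53 ≈ -252.38)
X(K, -23) + u = (-23 - 336/41) - 13376/53 = -1279/41 - 13376/53 = -616203/2173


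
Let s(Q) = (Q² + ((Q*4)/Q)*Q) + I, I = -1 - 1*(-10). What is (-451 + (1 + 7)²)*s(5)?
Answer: -20898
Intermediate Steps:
I = 9 (I = -1 + 10 = 9)
s(Q) = 9 + Q² + 4*Q (s(Q) = (Q² + ((Q*4)/Q)*Q) + 9 = (Q² + ((4*Q)/Q)*Q) + 9 = (Q² + 4*Q) + 9 = 9 + Q² + 4*Q)
(-451 + (1 + 7)²)*s(5) = (-451 + (1 + 7)²)*(9 + 5² + 4*5) = (-451 + 8²)*(9 + 25 + 20) = (-451 + 64)*54 = -387*54 = -20898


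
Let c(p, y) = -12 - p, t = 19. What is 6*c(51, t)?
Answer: -378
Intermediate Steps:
6*c(51, t) = 6*(-12 - 1*51) = 6*(-12 - 51) = 6*(-63) = -378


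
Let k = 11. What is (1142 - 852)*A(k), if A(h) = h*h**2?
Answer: 385990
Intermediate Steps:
A(h) = h**3
(1142 - 852)*A(k) = (1142 - 852)*11**3 = 290*1331 = 385990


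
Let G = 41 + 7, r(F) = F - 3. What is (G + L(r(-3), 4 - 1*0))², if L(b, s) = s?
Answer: 2704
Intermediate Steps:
r(F) = -3 + F
G = 48
(G + L(r(-3), 4 - 1*0))² = (48 + (4 - 1*0))² = (48 + (4 + 0))² = (48 + 4)² = 52² = 2704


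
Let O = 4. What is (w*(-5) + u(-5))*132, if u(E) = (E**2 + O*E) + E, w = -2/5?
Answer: 264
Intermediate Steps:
w = -2/5 (w = -2*1/5 = -2/5 ≈ -0.40000)
u(E) = E**2 + 5*E (u(E) = (E**2 + 4*E) + E = E**2 + 5*E)
(w*(-5) + u(-5))*132 = (-2/5*(-5) - 5*(5 - 5))*132 = (2 - 5*0)*132 = (2 + 0)*132 = 2*132 = 264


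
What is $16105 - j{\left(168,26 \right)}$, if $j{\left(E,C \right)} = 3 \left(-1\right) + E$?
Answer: $15940$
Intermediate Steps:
$j{\left(E,C \right)} = -3 + E$
$16105 - j{\left(168,26 \right)} = 16105 - \left(-3 + 168\right) = 16105 - 165 = 15940$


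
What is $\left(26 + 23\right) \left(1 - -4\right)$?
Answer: $245$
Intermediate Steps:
$\left(26 + 23\right) \left(1 - -4\right) = 49 \left(1 + 4\right) = 49 \cdot 5 = 245$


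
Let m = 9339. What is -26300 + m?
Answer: -16961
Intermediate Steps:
-26300 + m = -26300 + 9339 = -16961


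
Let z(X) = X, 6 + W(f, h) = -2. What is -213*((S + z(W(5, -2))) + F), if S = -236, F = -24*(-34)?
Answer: -121836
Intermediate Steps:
F = 816
W(f, h) = -8 (W(f, h) = -6 - 2 = -8)
-213*((S + z(W(5, -2))) + F) = -213*((-236 - 8) + 816) = -213*(-244 + 816) = -213*572 = -121836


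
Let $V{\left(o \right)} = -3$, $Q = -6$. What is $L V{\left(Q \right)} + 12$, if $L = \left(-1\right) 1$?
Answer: $15$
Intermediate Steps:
$L = -1$
$L V{\left(Q \right)} + 12 = \left(-1\right) \left(-3\right) + 12 = 3 + 12 = 15$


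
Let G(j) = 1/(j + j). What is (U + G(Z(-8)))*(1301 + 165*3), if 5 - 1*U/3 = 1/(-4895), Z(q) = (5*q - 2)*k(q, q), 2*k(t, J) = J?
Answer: 11079839647/411180 ≈ 26946.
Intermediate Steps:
k(t, J) = J/2
Z(q) = q*(-2 + 5*q)/2 (Z(q) = (5*q - 2)*(q/2) = (-2 + 5*q)*(q/2) = q*(-2 + 5*q)/2)
U = 73428/4895 (U = 15 - 3/(-4895) = 15 - 3*(-1/4895) = 15 + 3/4895 = 73428/4895 ≈ 15.001)
G(j) = 1/(2*j)
(U + G(Z(-8)))*(1301 + 165*3) = (73428/4895 + 1/(2*(((½)*(-8)*(-2 + 5*(-8))))))*(1301 + 165*3) = (73428/4895 + 1/(2*(((½)*(-8)*(-2 - 40)))))*(1301 + 495) = (73428/4895 + 1/(2*(((½)*(-8)*(-42)))))*1796 = (73428/4895 + (½)/168)*1796 = (73428/4895 + (½)*(1/168))*1796 = (73428/4895 + 1/336)*1796 = (24676703/1644720)*1796 = 11079839647/411180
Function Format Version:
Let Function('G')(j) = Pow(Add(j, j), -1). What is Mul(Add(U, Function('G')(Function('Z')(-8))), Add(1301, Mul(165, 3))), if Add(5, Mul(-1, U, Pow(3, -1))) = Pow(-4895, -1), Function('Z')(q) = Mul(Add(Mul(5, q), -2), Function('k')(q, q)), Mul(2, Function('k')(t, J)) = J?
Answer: Rational(11079839647, 411180) ≈ 26946.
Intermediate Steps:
Function('k')(t, J) = Mul(Rational(1, 2), J)
Function('Z')(q) = Mul(Rational(1, 2), q, Add(-2, Mul(5, q))) (Function('Z')(q) = Mul(Add(Mul(5, q), -2), Mul(Rational(1, 2), q)) = Mul(Add(-2, Mul(5, q)), Mul(Rational(1, 2), q)) = Mul(Rational(1, 2), q, Add(-2, Mul(5, q))))
U = Rational(73428, 4895) (U = Add(15, Mul(-3, Pow(-4895, -1))) = Add(15, Mul(-3, Rational(-1, 4895))) = Add(15, Rational(3, 4895)) = Rational(73428, 4895) ≈ 15.001)
Function('G')(j) = Mul(Rational(1, 2), Pow(j, -1)) (Function('G')(j) = Pow(Mul(2, j), -1) = Mul(Rational(1, 2), Pow(j, -1)))
Mul(Add(U, Function('G')(Function('Z')(-8))), Add(1301, Mul(165, 3))) = Mul(Add(Rational(73428, 4895), Mul(Rational(1, 2), Pow(Mul(Rational(1, 2), -8, Add(-2, Mul(5, -8))), -1))), Add(1301, Mul(165, 3))) = Mul(Add(Rational(73428, 4895), Mul(Rational(1, 2), Pow(Mul(Rational(1, 2), -8, Add(-2, -40)), -1))), Add(1301, 495)) = Mul(Add(Rational(73428, 4895), Mul(Rational(1, 2), Pow(Mul(Rational(1, 2), -8, -42), -1))), 1796) = Mul(Add(Rational(73428, 4895), Mul(Rational(1, 2), Pow(168, -1))), 1796) = Mul(Add(Rational(73428, 4895), Mul(Rational(1, 2), Rational(1, 168))), 1796) = Mul(Add(Rational(73428, 4895), Rational(1, 336)), 1796) = Mul(Rational(24676703, 1644720), 1796) = Rational(11079839647, 411180)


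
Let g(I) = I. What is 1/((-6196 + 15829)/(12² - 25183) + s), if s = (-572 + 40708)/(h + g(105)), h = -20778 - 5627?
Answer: -164631425/314578301 ≈ -0.52334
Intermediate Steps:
h = -26405
s = -10034/6575 (s = (-572 + 40708)/(-26405 + 105) = 40136/(-26300) = 40136*(-1/26300) = -10034/6575 ≈ -1.5261)
1/((-6196 + 15829)/(12² - 25183) + s) = 1/((-6196 + 15829)/(12² - 25183) - 10034/6575) = 1/(9633/(144 - 25183) - 10034/6575) = 1/(9633/(-25039) - 10034/6575) = 1/(9633*(-1/25039) - 10034/6575) = 1/(-9633/25039 - 10034/6575) = 1/(-314578301/164631425) = -164631425/314578301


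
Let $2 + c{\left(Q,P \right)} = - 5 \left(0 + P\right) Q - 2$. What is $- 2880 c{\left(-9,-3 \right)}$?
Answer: $400320$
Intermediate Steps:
$c{\left(Q,P \right)} = -4 - 5 P Q$ ($c{\left(Q,P \right)} = -2 + \left(- 5 \left(0 + P\right) Q - 2\right) = -2 + \left(- 5 P Q - 2\right) = -2 - \left(2 + 5 P Q\right) = -4 - 5 P Q$)
$- 2880 c{\left(-9,-3 \right)} = - 2880 \left(-4 - \left(-15\right) \left(-9\right)\right) = - 2880 \left(-4 - 135\right) = \left(-2880\right) \left(-139\right) = 400320$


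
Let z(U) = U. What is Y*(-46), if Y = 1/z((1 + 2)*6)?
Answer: -23/9 ≈ -2.5556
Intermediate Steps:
Y = 1/18 (Y = 1/((1 + 2)*6) = 1/(3*6) = 1/18 ≈ 0.055556)
Y*(-46) = (1/18)*(-46) = -23/9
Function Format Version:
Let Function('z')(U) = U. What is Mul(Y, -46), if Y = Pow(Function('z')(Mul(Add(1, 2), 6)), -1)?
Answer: Rational(-23, 9) ≈ -2.5556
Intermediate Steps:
Y = Rational(1, 18) (Y = Pow(Mul(Add(1, 2), 6), -1) = Pow(Mul(3, 6), -1) = Pow(18, -1) = Rational(1, 18) ≈ 0.055556)
Mul(Y, -46) = Mul(Rational(1, 18), -46) = Rational(-23, 9)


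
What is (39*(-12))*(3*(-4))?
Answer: 5616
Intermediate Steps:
(39*(-12))*(3*(-4)) = -468*(-12) = 5616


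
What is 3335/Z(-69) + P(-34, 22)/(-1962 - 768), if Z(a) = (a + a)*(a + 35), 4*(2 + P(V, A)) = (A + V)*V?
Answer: 12515/18564 ≈ 0.67415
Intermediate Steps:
P(V, A) = -2 + V*(A + V)/4 (P(V, A) = -2 + ((A + V)*V)/4 = -2 + (V*(A + V))/4 = -2 + V*(A + V)/4)
Z(a) = 2*a*(35 + a) (Z(a) = (2*a)*(35 + a) = 2*a*(35 + a))
3335/Z(-69) + P(-34, 22)/(-1962 - 768) = 3335/((2*(-69)*(35 - 69))) + (-2 + (¼)*(-34)² + (¼)*22*(-34))/(-1962 - 768) = 3335/((2*(-69)*(-34))) + (-2 + (¼)*1156 - 187)/(-2730) = 3335/4692 + (-2 + 289 - 187)*(-1/2730) = 3335*(1/4692) + 100*(-1/2730) = 145/204 - 10/273 = 12515/18564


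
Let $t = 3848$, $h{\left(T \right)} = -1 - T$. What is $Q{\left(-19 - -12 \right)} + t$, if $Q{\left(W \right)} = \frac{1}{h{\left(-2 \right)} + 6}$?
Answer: $\frac{26937}{7} \approx 3848.1$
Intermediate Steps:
$Q{\left(W \right)} = \frac{1}{7}$ ($Q{\left(W \right)} = \frac{1}{\left(-1 - -2\right) + 6} = \frac{1}{\left(-1 + 2\right) + 6} = \frac{1}{1 + 6} = \frac{1}{7}$)
$Q{\left(-19 - -12 \right)} + t = \frac{1}{7} + 3848 = \frac{26937}{7}$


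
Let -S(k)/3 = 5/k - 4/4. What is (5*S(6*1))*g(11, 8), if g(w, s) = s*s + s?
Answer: 180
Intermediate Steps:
g(w, s) = s + s² (g(w, s) = s² + s = s + s²)
S(k) = 3 - 15/k (S(k) = -3*(5/k - 4/4) = -3*(5/k - 4*¼) = -3*(5/k - 1) = -3*(-1 + 5/k) = 3 - 15/k)
(5*S(6*1))*g(11, 8) = (5*(3 - 15/(6*1)))*(8*(1 + 8)) = (5*(3 - 15/6))*(8*9) = (5*(3 - 15*⅙))*72 = (5*(3 - 5/2))*72 = (5*(½))*72 = (5/2)*72 = 180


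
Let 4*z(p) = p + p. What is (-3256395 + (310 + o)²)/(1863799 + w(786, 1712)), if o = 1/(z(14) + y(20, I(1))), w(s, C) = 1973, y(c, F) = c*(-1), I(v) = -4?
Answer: -89016319/52552578 ≈ -1.6939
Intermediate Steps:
y(c, F) = -c
z(p) = p/2 (z(p) = (p + p)/4 = (2*p)/4 = p/2)
o = -1/13 (o = 1/((½)*14 - 1*20) = 1/(7 - 20) = 1/(-13) = -1/13 ≈ -0.076923)
(-3256395 + (310 + o)²)/(1863799 + w(786, 1712)) = (-3256395 + (310 - 1/13)²)/(1863799 + 1973) = (-3256395 + (4029/13)²)/1865772 = (-3256395 + 16232841/169)*(1/1865772) = -534097914/169*1/1865772 = -89016319/52552578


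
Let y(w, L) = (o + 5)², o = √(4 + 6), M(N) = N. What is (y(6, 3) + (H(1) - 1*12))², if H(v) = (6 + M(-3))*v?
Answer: 1676 + 520*√10 ≈ 3320.4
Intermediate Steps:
o = √10 ≈ 3.1623
y(w, L) = (5 + √10)² (y(w, L) = (√10 + 5)² = (5 + √10)²)
H(v) = 3*v (H(v) = (6 - 3)*v = 3*v)
(y(6, 3) + (H(1) - 1*12))² = ((5 + √10)² + (3*1 - 1*12))² = ((5 + √10)² + (3 - 12))² = ((5 + √10)² - 9)² = (-9 + (5 + √10)²)²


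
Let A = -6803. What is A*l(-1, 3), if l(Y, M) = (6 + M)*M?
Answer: -183681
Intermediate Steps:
l(Y, M) = M*(6 + M)
A*l(-1, 3) = -20409*(6 + 3) = -20409*9 = -6803*27 = -183681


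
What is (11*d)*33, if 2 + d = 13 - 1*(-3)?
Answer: 5082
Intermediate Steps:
d = 14 (d = -2 + (13 - 1*(-3)) = -2 + (13 + 3) = -2 + 16 = 14)
(11*d)*33 = (11*14)*33 = 154*33 = 5082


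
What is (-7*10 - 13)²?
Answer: 6889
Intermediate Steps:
(-7*10 - 13)² = (-70 - 13)² = (-83)² = 6889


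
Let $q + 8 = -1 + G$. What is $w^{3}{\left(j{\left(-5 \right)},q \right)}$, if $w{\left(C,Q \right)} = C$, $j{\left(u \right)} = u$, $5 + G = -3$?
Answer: $-125$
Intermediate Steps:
$G = -8$ ($G = -5 - 3 = -8$)
$q = -17$ ($q = -8 - 9 = -17$)
$w^{3}{\left(j{\left(-5 \right)},q \right)} = \left(-5\right)^{3} = -125$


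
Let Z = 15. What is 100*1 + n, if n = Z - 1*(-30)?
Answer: 145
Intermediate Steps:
n = 45 (n = 15 - 1*(-30) = 15 + 30 = 45)
100*1 + n = 100*1 + 45 = 100 + 45 = 145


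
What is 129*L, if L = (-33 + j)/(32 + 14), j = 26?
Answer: -903/46 ≈ -19.630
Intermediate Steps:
L = -7/46 (L = (-33 + 26)/(32 + 14) = -7/46 ≈ -0.15217)
129*L = 129*(-7/46) = -903/46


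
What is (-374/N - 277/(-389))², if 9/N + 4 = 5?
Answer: 20446998049/12257001 ≈ 1668.2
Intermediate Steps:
N = 9 (N = 9/(-4 + 5) = 9/1 = 9*1 = 9)
(-374/N - 277/(-389))² = (-374/9 - 277/(-389))² = (-374*⅑ - 277*(-1/389))² = (-374/9 + 277/389)² = (-142993/3501)² = 20446998049/12257001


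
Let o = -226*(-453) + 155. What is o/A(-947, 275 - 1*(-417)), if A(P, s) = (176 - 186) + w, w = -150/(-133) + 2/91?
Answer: -25325651/2186 ≈ -11585.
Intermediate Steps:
o = 102533 (o = 102378 + 155 = 102533)
w = 284/247 (w = -150*(-1/133) + 2*(1/91) = 150/133 + 2/91 = 284/247 ≈ 1.1498)
A(P, s) = -2186/247 (A(P, s) = (176 - 186) + 284/247 = -10 + 284/247 = -2186/247)
o/A(-947, 275 - 1*(-417)) = 102533/(-2186/247) = 102533*(-247/2186) = -25325651/2186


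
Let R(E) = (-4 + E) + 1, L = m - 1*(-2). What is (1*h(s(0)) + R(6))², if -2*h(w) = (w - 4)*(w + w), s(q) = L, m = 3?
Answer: 4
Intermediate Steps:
L = 5 (L = 3 - 1*(-2) = 3 + 2 = 5)
s(q) = 5
R(E) = -3 + E
h(w) = -w*(-4 + w) (h(w) = -(w - 4)*(w + w)/2 = -(-4 + w)*2*w/2 = -w*(-4 + w))
(1*h(s(0)) + R(6))² = (1*(5*(4 - 1*5)) + (-3 + 6))² = (1*(5*(4 - 5)) + 3)² = (1*(5*(-1)) + 3)² = (1*(-5) + 3)² = (-5 + 3)² = (-2)² = 4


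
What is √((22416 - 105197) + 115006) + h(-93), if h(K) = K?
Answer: -93 + 5*√1289 ≈ 86.513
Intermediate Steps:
√((22416 - 105197) + 115006) + h(-93) = √((22416 - 105197) + 115006) - 93 = √(-82781 + 115006) - 93 = √32225 - 93 = 5*√1289 - 93 = -93 + 5*√1289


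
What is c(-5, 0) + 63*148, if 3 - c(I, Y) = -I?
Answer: 9322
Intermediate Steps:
c(I, Y) = 3 + I (c(I, Y) = 3 - (-1)*I = 3 + I)
c(-5, 0) + 63*148 = (3 - 5) + 63*148 = -2 + 9324 = 9322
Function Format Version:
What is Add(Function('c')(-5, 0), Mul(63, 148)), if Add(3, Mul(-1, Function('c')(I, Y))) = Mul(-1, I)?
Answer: 9322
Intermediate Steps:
Function('c')(I, Y) = Add(3, I) (Function('c')(I, Y) = Add(3, Mul(-1, Mul(-1, I))) = Add(3, I))
Add(Function('c')(-5, 0), Mul(63, 148)) = Add(Add(3, -5), Mul(63, 148)) = Add(-2, 9324) = 9322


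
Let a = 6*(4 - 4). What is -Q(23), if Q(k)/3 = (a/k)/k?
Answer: 0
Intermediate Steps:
a = 0 (a = 6*0 = 0)
Q(k) = 0 (Q(k) = 3*((0/k)/k) = 3*(0/k) = 3*0 = 0)
-Q(23) = -1*0 = 0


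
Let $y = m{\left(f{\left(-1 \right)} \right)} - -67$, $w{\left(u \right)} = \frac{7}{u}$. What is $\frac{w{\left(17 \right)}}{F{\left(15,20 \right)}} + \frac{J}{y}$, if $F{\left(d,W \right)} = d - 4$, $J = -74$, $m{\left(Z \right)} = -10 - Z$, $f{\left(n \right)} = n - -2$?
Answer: $- \frac{6723}{5236} \approx -1.284$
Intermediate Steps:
$f{\left(n \right)} = 2 + n$ ($f{\left(n \right)} = n + 2 = 2 + n$)
$y = 56$ ($y = \left(-10 - \left(2 - 1\right)\right) - -67 = \left(-10 - 1\right) + 67 = -11 + 67 = 56$)
$F{\left(d,W \right)} = -4 + d$ ($F{\left(d,W \right)} = d - 4 = -4 + d$)
$\frac{w{\left(17 \right)}}{F{\left(15,20 \right)}} + \frac{J}{y} = \frac{7 \cdot \frac{1}{17}}{-4 + 15} - \frac{74}{56} = \frac{7 \cdot \frac{1}{17}}{11} - \frac{37}{28} = \frac{7}{17} \cdot \frac{1}{11} - \frac{37}{28} = \frac{7}{187} - \frac{37}{28} = - \frac{6723}{5236}$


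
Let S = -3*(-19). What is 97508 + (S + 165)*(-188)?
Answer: 55772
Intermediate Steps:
S = 57
97508 + (S + 165)*(-188) = 97508 + (57 + 165)*(-188) = 97508 + 222*(-188) = 97508 - 41736 = 55772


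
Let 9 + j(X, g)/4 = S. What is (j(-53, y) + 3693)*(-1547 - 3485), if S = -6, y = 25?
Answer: -18281256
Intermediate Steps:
j(X, g) = -60 (j(X, g) = -36 + 4*(-6) = -36 - 24 = -60)
(j(-53, y) + 3693)*(-1547 - 3485) = (-60 + 3693)*(-1547 - 3485) = 3633*(-5032) = -18281256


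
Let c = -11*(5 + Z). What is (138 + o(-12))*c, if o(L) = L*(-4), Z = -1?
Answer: -8184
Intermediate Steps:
c = -44 (c = -11*(5 - 1) = -11*4 = -44)
o(L) = -4*L
(138 + o(-12))*c = (138 - 4*(-12))*(-44) = (138 + 48)*(-44) = 186*(-44) = -8184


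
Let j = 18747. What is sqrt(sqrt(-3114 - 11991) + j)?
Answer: sqrt(18747 + I*sqrt(15105)) ≈ 136.92 + 0.4488*I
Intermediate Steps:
sqrt(sqrt(-3114 - 11991) + j) = sqrt(sqrt(-3114 - 11991) + 18747) = sqrt(sqrt(-15105) + 18747) = sqrt(I*sqrt(15105) + 18747) = sqrt(18747 + I*sqrt(15105))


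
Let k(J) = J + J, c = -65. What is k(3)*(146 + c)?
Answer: 486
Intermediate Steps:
k(J) = 2*J
k(3)*(146 + c) = (2*3)*(146 - 65) = 6*81 = 486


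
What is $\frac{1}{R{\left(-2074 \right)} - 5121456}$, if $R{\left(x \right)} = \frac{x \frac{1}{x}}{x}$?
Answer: $- \frac{2074}{10621899745} \approx -1.9526 \cdot 10^{-7}$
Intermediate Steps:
$R{\left(x \right)} = \frac{1}{x}$ ($R{\left(x \right)} = 1 \frac{1}{x} = \frac{1}{x}$)
$\frac{1}{R{\left(-2074 \right)} - 5121456} = \frac{1}{\frac{1}{-2074} - 5121456} = \frac{1}{- \frac{1}{2074} - 5121456} = \frac{1}{- \frac{10621899745}{2074}} = - \frac{2074}{10621899745}$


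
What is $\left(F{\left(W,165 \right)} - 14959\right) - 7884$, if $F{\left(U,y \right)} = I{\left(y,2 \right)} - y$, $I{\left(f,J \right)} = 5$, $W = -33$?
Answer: $-23003$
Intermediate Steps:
$F{\left(U,y \right)} = 5 - y$
$\left(F{\left(W,165 \right)} - 14959\right) - 7884 = \left(\left(5 - 165\right) - 14959\right) - 7884 = \left(-160 - 14959\right) - 7884 = -15119 - 7884 = -23003$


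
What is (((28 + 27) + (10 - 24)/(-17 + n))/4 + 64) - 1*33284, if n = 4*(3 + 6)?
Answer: -2523689/76 ≈ -33206.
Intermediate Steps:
n = 36 (n = 4*9 = 36)
(((28 + 27) + (10 - 24)/(-17 + n))/4 + 64) - 1*33284 = (((28 + 27) + (10 - 24)/(-17 + 36))/4 + 64) - 1*33284 = ((55 - 14/19)*(¼) + 64) - 33284 = ((1031/19)*(¼) + 64) - 33284 = (1031/76 + 64) - 33284 = 5895/76 - 33284 = -2523689/76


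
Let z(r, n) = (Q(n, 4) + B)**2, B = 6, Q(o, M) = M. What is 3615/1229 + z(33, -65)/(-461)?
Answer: 1543615/566569 ≈ 2.7245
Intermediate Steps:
z(r, n) = 100 (z(r, n) = (4 + 6)**2 = 10**2 = 100)
3615/1229 + z(33, -65)/(-461) = 3615/1229 + 100/(-461) = 3615*(1/1229) + 100*(-1/461) = 3615/1229 - 100/461 = 1543615/566569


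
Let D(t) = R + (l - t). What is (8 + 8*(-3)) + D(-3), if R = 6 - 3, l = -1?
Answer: -11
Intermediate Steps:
R = 3
D(t) = 2 - t (D(t) = 3 + (-1 - t) = 2 - t)
(8 + 8*(-3)) + D(-3) = (8 + 8*(-3)) + (2 - 1*(-3)) = (8 - 24) + (2 + 3) = -16 + 5 = -11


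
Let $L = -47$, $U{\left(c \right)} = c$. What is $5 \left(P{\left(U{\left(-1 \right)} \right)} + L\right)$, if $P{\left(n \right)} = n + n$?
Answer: $-245$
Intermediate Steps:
$P{\left(n \right)} = 2 n$
$5 \left(P{\left(U{\left(-1 \right)} \right)} + L\right) = 5 \left(2 \left(-1\right) - 47\right) = 5 \left(-2 - 47\right) = 5 \left(-49\right) = -245$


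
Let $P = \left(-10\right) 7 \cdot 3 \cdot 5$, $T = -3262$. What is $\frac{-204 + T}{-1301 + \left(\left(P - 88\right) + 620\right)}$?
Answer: $\frac{3466}{1819} \approx 1.9054$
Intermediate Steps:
$P = -1050$ ($P = \left(-70\right) 15 = -1050$)
$\frac{-204 + T}{-1301 + \left(\left(P - 88\right) + 620\right)} = \frac{-204 - 3262}{-1301 + \left(\left(-1050 - 88\right) + 620\right)} = - \frac{3466}{-1301 + \left(-1138 + 620\right)} = - \frac{3466}{-1301 - 518} = - \frac{3466}{-1819} = \left(-3466\right) \left(- \frac{1}{1819}\right) = \frac{3466}{1819}$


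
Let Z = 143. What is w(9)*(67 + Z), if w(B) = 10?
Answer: 2100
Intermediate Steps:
w(9)*(67 + Z) = 10*(67 + 143) = 10*210 = 2100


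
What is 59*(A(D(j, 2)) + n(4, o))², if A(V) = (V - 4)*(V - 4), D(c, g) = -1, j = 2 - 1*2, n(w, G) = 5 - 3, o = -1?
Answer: 43011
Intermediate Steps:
n(w, G) = 2
j = 0 (j = 2 - 2 = 0)
A(V) = (-4 + V)² (A(V) = (-4 + V)*(-4 + V) = (-4 + V)²)
59*(A(D(j, 2)) + n(4, o))² = 59*((-4 - 1)² + 2)² = 59*((-5)² + 2)² = 59*(25 + 2)² = 59*27² = 59*729 = 43011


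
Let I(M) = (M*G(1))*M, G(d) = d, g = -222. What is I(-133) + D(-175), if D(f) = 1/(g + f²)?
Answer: 537798668/30403 ≈ 17689.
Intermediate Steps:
D(f) = 1/(-222 + f²)
I(M) = M² (I(M) = (M*1)*M = M*M = M²)
I(-133) + D(-175) = (-133)² + 1/(-222 + (-175)²) = 17689 + 1/(-222 + 30625) = 17689 + 1/30403 = 537798668/30403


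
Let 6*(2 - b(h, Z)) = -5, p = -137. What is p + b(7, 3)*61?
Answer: 215/6 ≈ 35.833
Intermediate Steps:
b(h, Z) = 17/6 (b(h, Z) = 2 - 1/6*(-5) = 2 + 5/6 = 17/6)
p + b(7, 3)*61 = -137 + (17/6)*61 = -137 + 1037/6 = 215/6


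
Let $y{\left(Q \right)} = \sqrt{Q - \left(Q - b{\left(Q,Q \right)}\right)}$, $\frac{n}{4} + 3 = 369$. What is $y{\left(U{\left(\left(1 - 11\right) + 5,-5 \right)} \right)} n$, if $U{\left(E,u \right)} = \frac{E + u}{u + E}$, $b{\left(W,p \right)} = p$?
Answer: $1464$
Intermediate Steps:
$n = 1464$ ($n = -12 + 4 \cdot 369 = -12 + 1476 = 1464$)
$U{\left(E,u \right)} = 1$ ($U{\left(E,u \right)} = \frac{E + u}{E + u} = 1$)
$y{\left(Q \right)} = \sqrt{Q}$ ($y{\left(Q \right)} = \sqrt{Q + \left(Q - Q\right)} = \sqrt{Q + 0} = \sqrt{Q}$)
$y{\left(U{\left(\left(1 - 11\right) + 5,-5 \right)} \right)} n = \sqrt{1} \cdot 1464 = 1 \cdot 1464 = 1464$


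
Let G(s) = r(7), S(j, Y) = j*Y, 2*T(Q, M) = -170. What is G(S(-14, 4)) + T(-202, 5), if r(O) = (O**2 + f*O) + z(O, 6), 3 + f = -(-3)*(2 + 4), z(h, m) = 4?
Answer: 73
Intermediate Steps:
f = 15 (f = -3 - (-3)*(2 + 4) = -3 - (-3)*6 = -3 - 3*(-6) = -3 + 18 = 15)
T(Q, M) = -85 (T(Q, M) = (1/2)*(-170) = -85)
S(j, Y) = Y*j
r(O) = 4 + O**2 + 15*O (r(O) = (O**2 + 15*O) + 4 = 4 + O**2 + 15*O)
G(s) = 158 (G(s) = 4 + 7**2 + 15*7 = 4 + 49 + 105 = 158)
G(S(-14, 4)) + T(-202, 5) = 158 - 85 = 73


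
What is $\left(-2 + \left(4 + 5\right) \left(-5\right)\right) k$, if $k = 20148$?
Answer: $-946956$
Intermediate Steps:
$\left(-2 + \left(4 + 5\right) \left(-5\right)\right) k = \left(-2 + \left(4 + 5\right) \left(-5\right)\right) 20148 = \left(-2 + 9 \left(-5\right)\right) 20148 = \left(-2 - 45\right) 20148 = \left(-47\right) 20148 = -946956$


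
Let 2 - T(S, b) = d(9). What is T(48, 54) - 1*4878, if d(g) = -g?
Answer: -4867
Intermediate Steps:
T(S, b) = 11 (T(S, b) = 2 - (-1)*9 = 2 - 1*(-9) = 2 + 9 = 11)
T(48, 54) - 1*4878 = 11 - 1*4878 = 11 - 4878 = -4867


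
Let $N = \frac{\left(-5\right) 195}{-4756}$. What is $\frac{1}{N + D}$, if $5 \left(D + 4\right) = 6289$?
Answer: $\frac{23780}{29820239} \approx 0.00079744$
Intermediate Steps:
$D = \frac{6269}{5}$ ($D = -4 + \frac{1}{5} \cdot 6289 = -4 + \frac{6289}{5} = \frac{6269}{5} \approx 1253.8$)
$N = \frac{975}{4756}$ ($N = \left(-975\right) \left(- \frac{1}{4756}\right) = \frac{975}{4756} \approx 0.205$)
$\frac{1}{N + D} = \frac{1}{\frac{975}{4756} + \frac{6269}{5}} = \frac{1}{\frac{29820239}{23780}} = \frac{23780}{29820239}$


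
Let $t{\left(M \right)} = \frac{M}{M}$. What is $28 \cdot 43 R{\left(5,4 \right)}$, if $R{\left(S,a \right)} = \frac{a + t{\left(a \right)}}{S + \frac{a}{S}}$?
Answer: $\frac{30100}{29} \approx 1037.9$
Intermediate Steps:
$t{\left(M \right)} = 1$
$R{\left(S,a \right)} = \frac{1 + a}{S + \frac{a}{S}}$ ($R{\left(S,a \right)} = \frac{a + 1}{S + \frac{a}{S}} = \frac{1 + a}{S + \frac{a}{S}}$)
$28 \cdot 43 R{\left(5,4 \right)} = 28 \cdot 43 \frac{5 \left(1 + 4\right)}{4 + 5^{2}} = 1204 \cdot 5 \frac{1}{4 + 25} \cdot 5 = 1204 \cdot 5 \cdot \frac{1}{29} \cdot 5 = 1204 \cdot \frac{25}{29} = \frac{30100}{29}$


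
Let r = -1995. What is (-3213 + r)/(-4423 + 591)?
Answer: 651/479 ≈ 1.3591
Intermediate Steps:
(-3213 + r)/(-4423 + 591) = (-3213 - 1995)/(-4423 + 591) = -5208/(-3832) = -5208*(-1/3832) = 651/479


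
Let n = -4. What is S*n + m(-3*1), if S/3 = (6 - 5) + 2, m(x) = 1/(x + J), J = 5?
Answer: -71/2 ≈ -35.500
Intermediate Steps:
m(x) = 1/(5 + x) (m(x) = 1/(x + 5) = 1/(5 + x))
S = 9 (S = 3*((6 - 5) + 2) = 3*(1 + 2) = 3*3 = 9)
S*n + m(-3*1) = 9*(-4) + 1/(5 - 3*1) = -36 + 1/(5 - 3) = -36 + 1/2 = -36 + ½ = -71/2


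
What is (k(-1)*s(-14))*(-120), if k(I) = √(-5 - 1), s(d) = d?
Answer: 1680*I*√6 ≈ 4115.1*I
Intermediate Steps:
k(I) = I*√6 (k(I) = √(-6) = I*√6)
(k(-1)*s(-14))*(-120) = ((I*√6)*(-14))*(-120) = -14*I*√6*(-120) = 1680*I*√6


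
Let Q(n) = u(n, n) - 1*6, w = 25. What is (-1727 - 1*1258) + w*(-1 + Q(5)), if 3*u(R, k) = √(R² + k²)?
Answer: -3160 + 125*√2/3 ≈ -3101.1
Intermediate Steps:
u(R, k) = √(R² + k²)/3
Q(n) = -6 + √2*√(n²)/3 (Q(n) = √(n² + n²)/3 - 1*6 = √(2*n²)/3 - 6 = (√2*√(n²))/3 - 6 = √2*√(n²)/3 - 6 = -6 + √2*√(n²)/3)
(-1727 - 1*1258) + w*(-1 + Q(5)) = (-1727 - 1*1258) + 25*(-1 + (-6 + √2*√(5²)/3)) = (-1727 - 1258) + 25*(-1 + (-6 + √2*√25/3)) = -2985 + 25*(-1 + (-6 + (⅓)*√2*5)) = -2985 + 25*(-1 + (-6 + 5*√2/3)) = -2985 + 25*(-7 + 5*√2/3) = -2985 + (-175 + 125*√2/3) = -3160 + 125*√2/3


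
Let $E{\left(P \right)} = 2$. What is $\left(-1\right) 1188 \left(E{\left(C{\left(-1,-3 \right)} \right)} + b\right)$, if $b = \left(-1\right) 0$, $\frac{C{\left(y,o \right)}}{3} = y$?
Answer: $-2376$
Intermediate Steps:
$C{\left(y,o \right)} = 3 y$
$b = 0$
$\left(-1\right) 1188 \left(E{\left(C{\left(-1,-3 \right)} \right)} + b\right) = \left(-1\right) 1188 \left(2 + 0\right) = \left(-1188\right) 2 = -2376$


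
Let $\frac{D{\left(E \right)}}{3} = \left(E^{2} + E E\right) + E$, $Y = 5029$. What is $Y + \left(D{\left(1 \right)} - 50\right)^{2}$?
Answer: $6710$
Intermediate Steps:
$D{\left(E \right)} = 3 E + 6 E^{2}$ ($D{\left(E \right)} = 3 \left(\left(E^{2} + E E\right) + E\right) = 3 \left(\left(E^{2} + E^{2}\right) + E\right) = 3 \left(2 E^{2} + E\right) = 3 \left(E + 2 E^{2}\right) = 3 E + 6 E^{2}$)
$Y + \left(D{\left(1 \right)} - 50\right)^{2} = 5029 + \left(3 \cdot 1 \left(1 + 2 \cdot 1\right) - 50\right)^{2} = 5029 + \left(3 \cdot 1 \left(1 + 2\right) - 50\right)^{2} = 5029 + \left(3 \cdot 1 \cdot 3 - 50\right)^{2} = 5029 + \left(9 - 50\right)^{2} = 5029 + \left(-41\right)^{2} = 5029 + 1681 = 6710$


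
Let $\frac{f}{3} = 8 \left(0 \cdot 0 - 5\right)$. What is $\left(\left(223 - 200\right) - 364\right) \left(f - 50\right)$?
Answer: $57970$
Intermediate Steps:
$f = -120$ ($f = 3 \cdot 8 \left(0 \cdot 0 - 5\right) = 3 \cdot 8 \left(0 - 5\right) = 3 \cdot 8 \left(-5\right) = 3 \left(-40\right) = -120$)
$\left(\left(223 - 200\right) - 364\right) \left(f - 50\right) = \left(\left(223 - 200\right) - 364\right) \left(-120 - 50\right) = \left(23 - 364\right) \left(-170\right) = \left(-341\right) \left(-170\right) = 57970$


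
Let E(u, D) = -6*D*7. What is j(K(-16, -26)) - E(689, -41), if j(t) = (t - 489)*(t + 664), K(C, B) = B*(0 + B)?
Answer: 248858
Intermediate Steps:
E(u, D) = -42*D
K(C, B) = B² (K(C, B) = B*B = B²)
j(t) = (-489 + t)*(664 + t)
j(K(-16, -26)) - E(689, -41) = (-324696 + ((-26)²)² + 175*(-26)²) - (-42)*(-41) = (-324696 + 676² + 175*676) - 1*1722 = (-324696 + 456976 + 118300) - 1722 = 250580 - 1722 = 248858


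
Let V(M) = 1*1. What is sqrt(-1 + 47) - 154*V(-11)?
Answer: -154 + sqrt(46) ≈ -147.22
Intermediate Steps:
V(M) = 1
sqrt(-1 + 47) - 154*V(-11) = sqrt(-1 + 47) - 154*1 = sqrt(46) - 154 = -154 + sqrt(46)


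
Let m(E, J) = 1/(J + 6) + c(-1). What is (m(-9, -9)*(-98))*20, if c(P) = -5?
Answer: 31360/3 ≈ 10453.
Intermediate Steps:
m(E, J) = -5 + 1/(6 + J) (m(E, J) = 1/(J + 6) - 5 = 1/(6 + J) - 5 = -5 + 1/(6 + J))
(m(-9, -9)*(-98))*20 = (((-29 - 5*(-9))/(6 - 9))*(-98))*20 = (((-29 + 45)/(-3))*(-98))*20 = (-⅓*16*(-98))*20 = -16/3*(-98)*20 = (1568/3)*20 = 31360/3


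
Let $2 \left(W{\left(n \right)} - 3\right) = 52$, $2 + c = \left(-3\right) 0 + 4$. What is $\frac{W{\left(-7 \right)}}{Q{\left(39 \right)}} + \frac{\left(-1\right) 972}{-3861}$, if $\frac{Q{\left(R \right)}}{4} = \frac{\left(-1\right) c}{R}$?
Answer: $- \frac{161445}{1144} \approx -141.12$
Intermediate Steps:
$c = 2$ ($c = -2 + \left(\left(-3\right) 0 + 4\right) = -2 + \left(0 + 4\right) = -2 + 4 = 2$)
$W{\left(n \right)} = 29$ ($W{\left(n \right)} = 3 + \frac{1}{2} \cdot 52 = 3 + 26 = 29$)
$Q{\left(R \right)} = - \frac{8}{R}$ ($Q{\left(R \right)} = 4 \frac{\left(-1\right) 2}{R} = 4 \left(- \frac{2}{R}\right) = - \frac{8}{R}$)
$\frac{W{\left(-7 \right)}}{Q{\left(39 \right)}} + \frac{\left(-1\right) 972}{-3861} = \frac{29}{\left(-8\right) \frac{1}{39}} + \frac{\left(-1\right) 972}{-3861} = \frac{29}{\left(-8\right) \frac{1}{39}} - - \frac{36}{143} = \frac{29}{- \frac{8}{39}} + \frac{36}{143} = 29 \left(- \frac{39}{8}\right) + \frac{36}{143} = - \frac{1131}{8} + \frac{36}{143} = - \frac{161445}{1144}$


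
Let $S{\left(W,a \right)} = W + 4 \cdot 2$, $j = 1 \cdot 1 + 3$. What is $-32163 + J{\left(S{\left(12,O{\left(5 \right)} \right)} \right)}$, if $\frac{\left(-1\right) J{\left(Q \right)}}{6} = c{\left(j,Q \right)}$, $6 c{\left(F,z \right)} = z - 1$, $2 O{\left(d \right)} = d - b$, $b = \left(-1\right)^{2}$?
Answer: $-32182$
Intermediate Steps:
$b = 1$
$j = 4$ ($j = 1 + 3 = 4$)
$O{\left(d \right)} = - \frac{1}{2} + \frac{d}{2}$ ($O{\left(d \right)} = \frac{d - 1}{2} = \frac{-1 + d}{2} = - \frac{1}{2} + \frac{d}{2}$)
$S{\left(W,a \right)} = 8 + W$ ($S{\left(W,a \right)} = W + 8 = 8 + W$)
$c{\left(F,z \right)} = - \frac{1}{6} + \frac{z}{6}$ ($c{\left(F,z \right)} = \frac{z - 1}{6} = \frac{-1 + z}{6} = - \frac{1}{6} + \frac{z}{6}$)
$J{\left(Q \right)} = 1 - Q$ ($J{\left(Q \right)} = - 6 \left(- \frac{1}{6} + \frac{Q}{6}\right) = 1 - Q$)
$-32163 + J{\left(S{\left(12,O{\left(5 \right)} \right)} \right)} = -32163 + \left(1 - \left(8 + 12\right)\right) = -32163 + \left(1 - 20\right) = -32163 - 19 = -32182$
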